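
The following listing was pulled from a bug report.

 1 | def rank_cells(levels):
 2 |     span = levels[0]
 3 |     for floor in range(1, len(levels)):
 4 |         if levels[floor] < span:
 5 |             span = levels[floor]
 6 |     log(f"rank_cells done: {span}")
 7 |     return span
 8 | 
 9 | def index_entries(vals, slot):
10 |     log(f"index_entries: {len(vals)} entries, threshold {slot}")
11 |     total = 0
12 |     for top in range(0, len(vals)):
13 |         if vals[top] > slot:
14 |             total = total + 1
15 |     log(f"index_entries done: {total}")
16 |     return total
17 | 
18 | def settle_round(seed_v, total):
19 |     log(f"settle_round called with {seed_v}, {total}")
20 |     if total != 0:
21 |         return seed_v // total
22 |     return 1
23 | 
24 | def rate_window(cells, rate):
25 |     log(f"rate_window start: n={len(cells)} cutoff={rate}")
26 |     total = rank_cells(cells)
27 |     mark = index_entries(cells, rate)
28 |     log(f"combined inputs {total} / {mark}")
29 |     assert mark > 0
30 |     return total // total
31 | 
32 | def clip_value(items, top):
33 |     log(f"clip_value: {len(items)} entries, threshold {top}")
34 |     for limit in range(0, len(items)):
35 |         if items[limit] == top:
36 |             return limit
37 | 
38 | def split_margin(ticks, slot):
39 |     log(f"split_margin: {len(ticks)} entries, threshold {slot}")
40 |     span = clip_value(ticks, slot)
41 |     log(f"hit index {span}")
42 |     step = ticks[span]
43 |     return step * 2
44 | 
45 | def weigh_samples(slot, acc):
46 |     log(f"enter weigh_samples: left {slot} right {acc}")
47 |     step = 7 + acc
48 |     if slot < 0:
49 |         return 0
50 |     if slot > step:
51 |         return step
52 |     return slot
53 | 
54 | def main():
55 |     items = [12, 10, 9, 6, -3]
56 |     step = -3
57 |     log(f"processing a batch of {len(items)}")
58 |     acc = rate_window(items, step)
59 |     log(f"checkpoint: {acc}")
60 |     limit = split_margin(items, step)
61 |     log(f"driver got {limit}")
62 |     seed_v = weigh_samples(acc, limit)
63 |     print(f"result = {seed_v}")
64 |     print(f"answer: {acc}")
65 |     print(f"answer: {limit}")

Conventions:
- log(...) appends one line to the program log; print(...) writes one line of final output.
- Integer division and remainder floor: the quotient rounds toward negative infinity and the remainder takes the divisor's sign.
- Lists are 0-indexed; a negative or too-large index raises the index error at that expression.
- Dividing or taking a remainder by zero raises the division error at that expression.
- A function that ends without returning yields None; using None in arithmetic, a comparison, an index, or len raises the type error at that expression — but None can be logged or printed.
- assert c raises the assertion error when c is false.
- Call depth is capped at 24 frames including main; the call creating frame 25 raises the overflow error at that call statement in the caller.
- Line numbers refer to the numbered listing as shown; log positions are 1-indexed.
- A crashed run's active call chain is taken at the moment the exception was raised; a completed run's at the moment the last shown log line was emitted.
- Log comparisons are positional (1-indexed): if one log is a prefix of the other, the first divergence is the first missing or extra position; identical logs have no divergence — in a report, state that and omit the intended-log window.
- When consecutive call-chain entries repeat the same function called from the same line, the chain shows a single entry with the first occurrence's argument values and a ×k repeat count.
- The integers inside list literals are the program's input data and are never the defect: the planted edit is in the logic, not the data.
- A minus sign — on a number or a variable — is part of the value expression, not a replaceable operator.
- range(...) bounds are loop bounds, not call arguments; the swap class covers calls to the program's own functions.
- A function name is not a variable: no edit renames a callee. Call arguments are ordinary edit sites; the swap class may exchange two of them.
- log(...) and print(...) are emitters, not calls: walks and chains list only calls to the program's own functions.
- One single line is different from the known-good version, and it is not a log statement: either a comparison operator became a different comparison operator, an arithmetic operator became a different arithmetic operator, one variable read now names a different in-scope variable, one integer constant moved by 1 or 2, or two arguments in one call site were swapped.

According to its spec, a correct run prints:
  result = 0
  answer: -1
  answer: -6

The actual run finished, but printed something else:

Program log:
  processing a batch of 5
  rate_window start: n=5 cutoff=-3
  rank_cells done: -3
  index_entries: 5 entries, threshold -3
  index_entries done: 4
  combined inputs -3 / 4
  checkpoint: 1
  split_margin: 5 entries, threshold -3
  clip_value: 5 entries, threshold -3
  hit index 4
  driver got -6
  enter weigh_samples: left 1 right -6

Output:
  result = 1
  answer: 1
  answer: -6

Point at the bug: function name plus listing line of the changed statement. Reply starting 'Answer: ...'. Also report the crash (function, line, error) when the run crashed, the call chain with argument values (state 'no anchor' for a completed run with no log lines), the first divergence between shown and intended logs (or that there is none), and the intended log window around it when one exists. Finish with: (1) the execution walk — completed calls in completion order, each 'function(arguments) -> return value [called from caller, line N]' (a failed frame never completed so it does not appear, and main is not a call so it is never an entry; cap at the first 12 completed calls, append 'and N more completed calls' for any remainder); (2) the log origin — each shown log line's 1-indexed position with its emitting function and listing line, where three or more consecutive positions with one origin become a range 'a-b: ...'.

Answer: the defect is in rate_window at line 30.
Core observation: At log position 7 the runs split — shown 'checkpoint: 1', but the working version logs 'checkpoint: -1'.
Call chain: main -> weigh_samples(1, -6) (called at line 62).
First divergence: position 7; shown 'checkpoint: 1' vs intended 'checkpoint: -1'.
Intended log window:
  5: index_entries done: 4
  6: combined inputs -3 / 4
  7: checkpoint: -1
  8: split_margin: 5 entries, threshold -3
Execution walk:
  rank_cells([12, 10, 9, 6, -3]) -> -3  [called from rate_window, line 26]
  index_entries([12, 10, 9, 6, -3], -3) -> 4  [called from rate_window, line 27]
  rate_window([12, 10, 9, 6, -3], -3) -> 1  [called from main, line 58]
  clip_value([12, 10, 9, 6, -3], -3) -> 4  [called from split_margin, line 40]
  split_margin([12, 10, 9, 6, -3], -3) -> -6  [called from main, line 60]
  weigh_samples(1, -6) -> 1  [called from main, line 62]
Log origin:
  1 — main, line 57
  2 — rate_window, line 25
  3 — rank_cells, line 6
  4 — index_entries, line 10
  5 — index_entries, line 15
  6 — rate_window, line 28
  7 — main, line 59
  8 — split_margin, line 39
  9 — clip_value, line 33
  10 — split_margin, line 41
  11 — main, line 61
  12 — weigh_samples, line 46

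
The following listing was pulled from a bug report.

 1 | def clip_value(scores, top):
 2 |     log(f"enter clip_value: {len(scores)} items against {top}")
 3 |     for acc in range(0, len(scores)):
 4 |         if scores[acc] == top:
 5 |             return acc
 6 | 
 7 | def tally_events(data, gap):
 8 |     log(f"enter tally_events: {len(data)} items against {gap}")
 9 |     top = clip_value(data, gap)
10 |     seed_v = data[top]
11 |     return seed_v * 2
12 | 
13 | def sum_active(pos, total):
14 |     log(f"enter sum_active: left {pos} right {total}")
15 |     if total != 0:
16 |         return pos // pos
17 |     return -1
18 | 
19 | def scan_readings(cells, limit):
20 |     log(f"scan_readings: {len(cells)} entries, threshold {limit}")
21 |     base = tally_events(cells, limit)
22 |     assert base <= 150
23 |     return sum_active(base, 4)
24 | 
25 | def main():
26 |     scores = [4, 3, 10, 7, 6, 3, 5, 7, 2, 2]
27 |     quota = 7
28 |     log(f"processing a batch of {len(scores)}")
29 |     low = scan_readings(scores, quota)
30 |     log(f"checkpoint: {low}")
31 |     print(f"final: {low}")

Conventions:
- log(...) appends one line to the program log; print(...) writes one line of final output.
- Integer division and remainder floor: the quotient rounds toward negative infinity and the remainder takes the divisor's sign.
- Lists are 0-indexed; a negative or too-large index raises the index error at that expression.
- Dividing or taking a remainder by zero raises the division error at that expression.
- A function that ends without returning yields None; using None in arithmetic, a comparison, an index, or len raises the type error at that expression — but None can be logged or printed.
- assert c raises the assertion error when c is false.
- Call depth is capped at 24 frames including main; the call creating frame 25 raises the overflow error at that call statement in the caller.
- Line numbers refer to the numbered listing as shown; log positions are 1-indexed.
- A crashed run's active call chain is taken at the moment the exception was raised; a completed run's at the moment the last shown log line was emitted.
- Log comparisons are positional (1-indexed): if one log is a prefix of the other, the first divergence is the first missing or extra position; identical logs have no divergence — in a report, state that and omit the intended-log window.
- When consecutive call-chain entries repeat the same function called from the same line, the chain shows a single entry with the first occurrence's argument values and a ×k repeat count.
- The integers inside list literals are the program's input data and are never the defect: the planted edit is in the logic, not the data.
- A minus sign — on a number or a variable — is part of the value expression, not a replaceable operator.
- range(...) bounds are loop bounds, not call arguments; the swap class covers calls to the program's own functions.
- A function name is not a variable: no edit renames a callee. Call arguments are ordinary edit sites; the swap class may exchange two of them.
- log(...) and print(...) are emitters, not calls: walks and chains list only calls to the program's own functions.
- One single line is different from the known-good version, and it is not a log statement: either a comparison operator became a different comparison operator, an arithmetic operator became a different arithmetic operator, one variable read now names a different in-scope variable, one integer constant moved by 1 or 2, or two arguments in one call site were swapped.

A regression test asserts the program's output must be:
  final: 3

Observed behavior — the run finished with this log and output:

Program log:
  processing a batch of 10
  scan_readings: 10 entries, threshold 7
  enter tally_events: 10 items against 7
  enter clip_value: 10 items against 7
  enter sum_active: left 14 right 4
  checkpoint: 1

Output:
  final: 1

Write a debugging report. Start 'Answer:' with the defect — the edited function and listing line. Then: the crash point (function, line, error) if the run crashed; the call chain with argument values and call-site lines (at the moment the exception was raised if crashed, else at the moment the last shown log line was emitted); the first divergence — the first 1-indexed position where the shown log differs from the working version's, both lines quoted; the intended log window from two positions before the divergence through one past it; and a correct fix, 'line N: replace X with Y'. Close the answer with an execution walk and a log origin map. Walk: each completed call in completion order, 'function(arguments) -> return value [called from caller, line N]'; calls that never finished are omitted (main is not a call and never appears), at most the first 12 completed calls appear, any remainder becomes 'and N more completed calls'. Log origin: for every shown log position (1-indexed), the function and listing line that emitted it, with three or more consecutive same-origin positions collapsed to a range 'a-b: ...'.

Answer: the defect is in sum_active at line 16.
Key fact: Log line 6 is where behavior first shows: 'checkpoint: 1' appears instead of 'checkpoint: 3'.
Call chain: main.
First divergence: position 6 — shown 'checkpoint: 1', intended 'checkpoint: 3'.
Intended log window:
  4: enter clip_value: 10 items against 7
  5: enter sum_active: left 14 right 4
  6: checkpoint: 3
Execution walk:
  clip_value([4, 3, 10, 7, 6, 3, 5, 7, 2, 2], 7) -> 3  [called from tally_events, line 9]
  tally_events([4, 3, 10, 7, 6, 3, 5, 7, 2, 2], 7) -> 14  [called from scan_readings, line 21]
  sum_active(14, 4) -> 1  [called from scan_readings, line 23]
  scan_readings([4, 3, 10, 7, 6, 3, 5, 7, 2, 2], 7) -> 1  [called from main, line 29]
Origin of each log line:
  1 — main, line 28
  2 — scan_readings, line 20
  3 — tally_events, line 8
  4 — clip_value, line 2
  5 — sum_active, line 14
  6 — main, line 30
A correct fix: line 16: replace `pos // pos` with `pos // total`.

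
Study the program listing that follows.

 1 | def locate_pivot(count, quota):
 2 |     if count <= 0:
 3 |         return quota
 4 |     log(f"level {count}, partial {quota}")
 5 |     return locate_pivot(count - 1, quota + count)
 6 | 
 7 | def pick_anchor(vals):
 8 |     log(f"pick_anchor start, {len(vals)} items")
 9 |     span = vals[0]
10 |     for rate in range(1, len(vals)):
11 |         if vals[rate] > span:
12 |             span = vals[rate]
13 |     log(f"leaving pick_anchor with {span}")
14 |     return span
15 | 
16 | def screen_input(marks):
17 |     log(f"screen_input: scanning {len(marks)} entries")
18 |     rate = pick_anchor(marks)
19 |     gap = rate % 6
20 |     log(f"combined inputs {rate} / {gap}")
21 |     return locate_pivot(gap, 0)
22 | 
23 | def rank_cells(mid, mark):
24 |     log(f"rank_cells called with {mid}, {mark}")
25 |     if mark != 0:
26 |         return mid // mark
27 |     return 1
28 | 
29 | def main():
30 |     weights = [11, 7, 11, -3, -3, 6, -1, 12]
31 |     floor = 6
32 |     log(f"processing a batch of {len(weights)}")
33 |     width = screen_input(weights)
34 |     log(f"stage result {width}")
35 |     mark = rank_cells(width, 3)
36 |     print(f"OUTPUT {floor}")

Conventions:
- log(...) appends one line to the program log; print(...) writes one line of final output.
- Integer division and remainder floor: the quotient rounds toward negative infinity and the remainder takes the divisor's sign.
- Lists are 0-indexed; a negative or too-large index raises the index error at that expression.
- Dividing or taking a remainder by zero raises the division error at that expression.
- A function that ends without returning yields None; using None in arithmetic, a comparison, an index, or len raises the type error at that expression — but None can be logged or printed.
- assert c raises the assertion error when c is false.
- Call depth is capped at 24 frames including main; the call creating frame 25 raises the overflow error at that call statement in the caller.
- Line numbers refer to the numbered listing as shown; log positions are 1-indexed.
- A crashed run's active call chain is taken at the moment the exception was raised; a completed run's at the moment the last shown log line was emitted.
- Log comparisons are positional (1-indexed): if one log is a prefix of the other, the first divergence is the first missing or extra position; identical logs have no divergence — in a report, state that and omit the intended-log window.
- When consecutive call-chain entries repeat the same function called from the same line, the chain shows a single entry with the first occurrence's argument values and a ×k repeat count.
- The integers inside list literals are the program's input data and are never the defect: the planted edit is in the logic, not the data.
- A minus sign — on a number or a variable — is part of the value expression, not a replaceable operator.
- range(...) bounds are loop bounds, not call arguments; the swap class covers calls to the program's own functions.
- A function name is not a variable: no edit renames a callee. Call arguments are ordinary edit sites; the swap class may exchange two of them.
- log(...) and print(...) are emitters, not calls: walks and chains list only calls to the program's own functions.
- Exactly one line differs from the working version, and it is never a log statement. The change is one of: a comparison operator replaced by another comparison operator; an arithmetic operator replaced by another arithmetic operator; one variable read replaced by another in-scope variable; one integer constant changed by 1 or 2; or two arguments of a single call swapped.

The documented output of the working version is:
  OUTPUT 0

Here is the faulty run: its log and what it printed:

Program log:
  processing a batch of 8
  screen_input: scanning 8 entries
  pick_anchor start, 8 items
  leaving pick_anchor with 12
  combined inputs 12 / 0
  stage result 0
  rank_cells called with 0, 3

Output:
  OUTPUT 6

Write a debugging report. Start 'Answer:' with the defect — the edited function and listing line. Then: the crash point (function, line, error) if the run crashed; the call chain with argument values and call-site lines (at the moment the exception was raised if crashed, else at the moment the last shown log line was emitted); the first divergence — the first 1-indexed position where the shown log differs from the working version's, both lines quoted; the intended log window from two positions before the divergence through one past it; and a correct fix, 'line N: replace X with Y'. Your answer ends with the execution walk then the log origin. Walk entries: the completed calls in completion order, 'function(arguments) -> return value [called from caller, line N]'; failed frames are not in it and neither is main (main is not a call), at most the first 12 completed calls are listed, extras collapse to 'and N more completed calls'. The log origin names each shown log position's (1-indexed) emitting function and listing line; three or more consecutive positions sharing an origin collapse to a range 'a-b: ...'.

Answer: the defect is in main at line 36.
Core observation: Nothing in the log betrays the bug — only the output does.
Call chain: main -> rank_cells(0, 3) (called at line 35).
First divergence: none — the logs agree in full.
Execution walk:
  pick_anchor([11, 7, 11, -3, -3, 6, -1, 12]) -> 12  [called from screen_input, line 18]
  locate_pivot(0, 0) -> 0  [called from screen_input, line 21]
  screen_input([11, 7, 11, -3, -3, 6, -1, 12]) -> 0  [called from main, line 33]
  rank_cells(0, 3) -> 0  [called from main, line 35]
Origin of each log line:
  1: from main, line 32
  2: from screen_input, line 17
  3: from pick_anchor, line 8
  4: from pick_anchor, line 13
  5: from screen_input, line 20
  6: from main, line 34
  7: from rank_cells, line 24
A correct fix: line 36: replace `floor` with `mark`.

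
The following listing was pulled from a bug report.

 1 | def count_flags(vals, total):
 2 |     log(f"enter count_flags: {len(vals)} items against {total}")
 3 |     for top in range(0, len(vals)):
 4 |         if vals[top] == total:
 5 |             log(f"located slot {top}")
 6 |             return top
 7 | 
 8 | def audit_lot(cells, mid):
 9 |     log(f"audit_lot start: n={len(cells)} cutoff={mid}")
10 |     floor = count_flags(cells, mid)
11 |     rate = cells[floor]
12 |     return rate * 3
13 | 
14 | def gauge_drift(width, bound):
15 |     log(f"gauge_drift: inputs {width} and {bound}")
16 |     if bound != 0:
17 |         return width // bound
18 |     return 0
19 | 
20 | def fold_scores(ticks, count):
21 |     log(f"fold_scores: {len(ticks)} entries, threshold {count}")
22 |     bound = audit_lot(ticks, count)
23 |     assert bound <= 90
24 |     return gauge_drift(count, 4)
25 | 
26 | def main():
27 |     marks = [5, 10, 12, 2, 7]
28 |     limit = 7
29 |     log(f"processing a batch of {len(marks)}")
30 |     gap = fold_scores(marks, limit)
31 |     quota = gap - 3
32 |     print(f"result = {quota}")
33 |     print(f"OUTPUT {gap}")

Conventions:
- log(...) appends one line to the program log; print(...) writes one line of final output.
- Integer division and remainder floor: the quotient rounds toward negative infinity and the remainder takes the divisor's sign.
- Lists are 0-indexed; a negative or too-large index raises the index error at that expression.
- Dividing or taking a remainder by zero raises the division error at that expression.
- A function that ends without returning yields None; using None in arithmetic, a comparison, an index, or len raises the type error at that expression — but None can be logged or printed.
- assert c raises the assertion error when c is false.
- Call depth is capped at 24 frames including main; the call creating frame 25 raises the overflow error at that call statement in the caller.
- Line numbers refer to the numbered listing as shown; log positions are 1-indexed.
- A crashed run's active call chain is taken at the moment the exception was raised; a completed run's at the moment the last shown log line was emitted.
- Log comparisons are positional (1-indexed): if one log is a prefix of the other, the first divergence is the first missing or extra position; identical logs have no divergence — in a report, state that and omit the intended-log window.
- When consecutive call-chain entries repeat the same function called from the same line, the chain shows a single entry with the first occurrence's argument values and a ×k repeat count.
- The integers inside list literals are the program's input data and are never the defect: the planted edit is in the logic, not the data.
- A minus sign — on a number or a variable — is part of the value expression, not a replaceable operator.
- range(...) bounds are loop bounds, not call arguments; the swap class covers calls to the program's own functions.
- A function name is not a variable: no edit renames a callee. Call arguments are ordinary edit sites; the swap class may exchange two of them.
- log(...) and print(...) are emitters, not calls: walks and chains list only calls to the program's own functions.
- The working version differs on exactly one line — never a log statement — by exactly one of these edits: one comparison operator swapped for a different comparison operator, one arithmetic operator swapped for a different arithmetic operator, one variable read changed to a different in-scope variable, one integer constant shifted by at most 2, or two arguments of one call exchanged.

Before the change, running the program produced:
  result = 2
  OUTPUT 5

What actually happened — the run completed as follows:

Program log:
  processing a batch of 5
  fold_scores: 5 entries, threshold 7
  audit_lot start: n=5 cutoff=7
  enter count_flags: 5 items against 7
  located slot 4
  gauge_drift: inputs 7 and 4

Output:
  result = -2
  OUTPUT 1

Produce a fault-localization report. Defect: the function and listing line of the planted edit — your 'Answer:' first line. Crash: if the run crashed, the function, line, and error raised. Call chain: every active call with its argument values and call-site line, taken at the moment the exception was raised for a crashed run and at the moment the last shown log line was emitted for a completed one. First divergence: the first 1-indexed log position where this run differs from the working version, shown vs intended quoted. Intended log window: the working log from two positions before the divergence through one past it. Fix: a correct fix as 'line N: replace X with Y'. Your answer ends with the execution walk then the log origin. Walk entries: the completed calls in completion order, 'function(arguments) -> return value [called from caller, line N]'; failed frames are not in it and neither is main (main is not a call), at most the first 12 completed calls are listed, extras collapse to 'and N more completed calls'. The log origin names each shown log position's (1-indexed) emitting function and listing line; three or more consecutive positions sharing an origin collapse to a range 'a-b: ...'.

Answer: the defect is in fold_scores at line 24.
Core observation: Position 6 is the first bad log line: 'gauge_drift: inputs 7 and 4' should read 'gauge_drift: inputs 21 and 4'.
Call chain: main -> fold_scores([5, 10, 12, 2, 7], 7) (called at line 30) -> gauge_drift(7, 4) (called at line 24).
First divergence: position 6 — shown 'gauge_drift: inputs 7 and 4', intended 'gauge_drift: inputs 21 and 4'.
Intended log window:
  4: enter count_flags: 5 items against 7
  5: located slot 4
  6: gauge_drift: inputs 21 and 4
Execution walk:
  count_flags([5, 10, 12, 2, 7], 7) -> 4  [called from audit_lot, line 10]
  audit_lot([5, 10, 12, 2, 7], 7) -> 21  [called from fold_scores, line 22]
  gauge_drift(7, 4) -> 1  [called from fold_scores, line 24]
  fold_scores([5, 10, 12, 2, 7], 7) -> 1  [called from main, line 30]
Origin of each log line:
  1: logged in main at line 29
  2: logged in fold_scores at line 21
  3: logged in audit_lot at line 9
  4: logged in count_flags at line 2
  5: logged in count_flags at line 5
  6: logged in gauge_drift at line 15
A correct fix: line 24: replace `count` with `bound`.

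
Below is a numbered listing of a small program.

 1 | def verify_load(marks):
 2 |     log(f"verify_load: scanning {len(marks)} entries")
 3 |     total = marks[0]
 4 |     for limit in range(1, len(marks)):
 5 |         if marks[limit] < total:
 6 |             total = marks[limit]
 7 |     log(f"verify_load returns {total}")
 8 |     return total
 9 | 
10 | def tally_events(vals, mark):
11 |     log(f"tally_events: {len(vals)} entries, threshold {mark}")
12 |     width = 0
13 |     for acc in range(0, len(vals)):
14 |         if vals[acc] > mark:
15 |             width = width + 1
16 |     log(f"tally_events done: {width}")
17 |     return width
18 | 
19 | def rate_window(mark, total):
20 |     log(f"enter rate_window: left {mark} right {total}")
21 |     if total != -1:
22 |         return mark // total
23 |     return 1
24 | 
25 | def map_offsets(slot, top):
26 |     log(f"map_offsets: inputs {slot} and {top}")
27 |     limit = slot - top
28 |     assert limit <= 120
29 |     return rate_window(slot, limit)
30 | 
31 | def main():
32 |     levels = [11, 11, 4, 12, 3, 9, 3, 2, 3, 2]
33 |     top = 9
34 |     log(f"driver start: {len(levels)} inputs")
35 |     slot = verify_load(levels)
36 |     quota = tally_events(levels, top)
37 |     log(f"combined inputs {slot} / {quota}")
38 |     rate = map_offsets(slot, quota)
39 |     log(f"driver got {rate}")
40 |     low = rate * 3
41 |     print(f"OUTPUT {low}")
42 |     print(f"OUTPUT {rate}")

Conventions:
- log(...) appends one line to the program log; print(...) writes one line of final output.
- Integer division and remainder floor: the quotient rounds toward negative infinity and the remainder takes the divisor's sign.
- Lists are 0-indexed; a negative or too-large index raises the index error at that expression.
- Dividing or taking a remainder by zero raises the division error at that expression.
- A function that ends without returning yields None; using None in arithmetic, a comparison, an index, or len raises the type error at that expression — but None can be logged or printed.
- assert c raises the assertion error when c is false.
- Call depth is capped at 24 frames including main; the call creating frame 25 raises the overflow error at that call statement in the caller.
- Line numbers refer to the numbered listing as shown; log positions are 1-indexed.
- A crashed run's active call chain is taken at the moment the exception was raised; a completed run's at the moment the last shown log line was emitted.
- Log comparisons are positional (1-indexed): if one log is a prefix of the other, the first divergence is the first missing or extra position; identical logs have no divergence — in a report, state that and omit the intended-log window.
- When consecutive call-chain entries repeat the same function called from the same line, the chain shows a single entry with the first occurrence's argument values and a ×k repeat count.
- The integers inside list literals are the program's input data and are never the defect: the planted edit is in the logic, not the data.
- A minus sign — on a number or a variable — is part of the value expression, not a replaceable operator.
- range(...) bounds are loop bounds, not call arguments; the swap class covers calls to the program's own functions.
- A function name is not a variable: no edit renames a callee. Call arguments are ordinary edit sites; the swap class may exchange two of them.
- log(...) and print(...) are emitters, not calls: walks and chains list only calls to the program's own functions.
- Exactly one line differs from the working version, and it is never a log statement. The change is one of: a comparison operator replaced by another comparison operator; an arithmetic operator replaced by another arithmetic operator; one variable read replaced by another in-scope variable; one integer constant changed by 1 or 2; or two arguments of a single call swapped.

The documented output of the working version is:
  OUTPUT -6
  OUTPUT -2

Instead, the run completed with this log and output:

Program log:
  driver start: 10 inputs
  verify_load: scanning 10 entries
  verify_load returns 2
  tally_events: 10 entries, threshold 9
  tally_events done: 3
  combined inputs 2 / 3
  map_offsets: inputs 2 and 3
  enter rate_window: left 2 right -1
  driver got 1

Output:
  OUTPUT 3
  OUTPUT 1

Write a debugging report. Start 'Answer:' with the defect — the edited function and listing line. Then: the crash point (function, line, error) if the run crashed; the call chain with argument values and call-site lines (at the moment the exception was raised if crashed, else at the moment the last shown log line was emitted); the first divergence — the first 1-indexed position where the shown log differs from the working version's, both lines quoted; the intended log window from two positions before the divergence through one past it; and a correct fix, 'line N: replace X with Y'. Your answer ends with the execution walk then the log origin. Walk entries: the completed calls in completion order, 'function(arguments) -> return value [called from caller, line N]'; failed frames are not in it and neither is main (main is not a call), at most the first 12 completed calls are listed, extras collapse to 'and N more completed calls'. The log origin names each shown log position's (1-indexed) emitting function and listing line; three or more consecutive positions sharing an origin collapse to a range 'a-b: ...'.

Answer: the defect is in rate_window at line 21.
Core observation: The earliest visible damage is log position 9 — 'driver got 1' rather than the intended 'driver got -2'.
Call chain: main.
First divergence: position 9; shown 'driver got 1' vs intended 'driver got -2'.
Intended log window:
  7: map_offsets: inputs 2 and 3
  8: enter rate_window: left 2 right -1
  9: driver got -2
Execution walk:
  verify_load([11, 11, 4, 12, 3, 9, 3, 2, 3, 2]) -> 2  [called from main, line 35]
  tally_events([11, 11, 4, 12, 3, 9, 3, 2, 3, 2], 9) -> 3  [called from main, line 36]
  rate_window(2, -1) -> 1  [called from map_offsets, line 29]
  map_offsets(2, 3) -> 1  [called from main, line 38]
Log origins:
  1 — main, line 34
  2 — verify_load, line 2
  3 — verify_load, line 7
  4 — tally_events, line 11
  5 — tally_events, line 16
  6 — main, line 37
  7 — map_offsets, line 26
  8 — rate_window, line 20
  9 — main, line 39
A correct fix: line 21: replace `-1` with `0`.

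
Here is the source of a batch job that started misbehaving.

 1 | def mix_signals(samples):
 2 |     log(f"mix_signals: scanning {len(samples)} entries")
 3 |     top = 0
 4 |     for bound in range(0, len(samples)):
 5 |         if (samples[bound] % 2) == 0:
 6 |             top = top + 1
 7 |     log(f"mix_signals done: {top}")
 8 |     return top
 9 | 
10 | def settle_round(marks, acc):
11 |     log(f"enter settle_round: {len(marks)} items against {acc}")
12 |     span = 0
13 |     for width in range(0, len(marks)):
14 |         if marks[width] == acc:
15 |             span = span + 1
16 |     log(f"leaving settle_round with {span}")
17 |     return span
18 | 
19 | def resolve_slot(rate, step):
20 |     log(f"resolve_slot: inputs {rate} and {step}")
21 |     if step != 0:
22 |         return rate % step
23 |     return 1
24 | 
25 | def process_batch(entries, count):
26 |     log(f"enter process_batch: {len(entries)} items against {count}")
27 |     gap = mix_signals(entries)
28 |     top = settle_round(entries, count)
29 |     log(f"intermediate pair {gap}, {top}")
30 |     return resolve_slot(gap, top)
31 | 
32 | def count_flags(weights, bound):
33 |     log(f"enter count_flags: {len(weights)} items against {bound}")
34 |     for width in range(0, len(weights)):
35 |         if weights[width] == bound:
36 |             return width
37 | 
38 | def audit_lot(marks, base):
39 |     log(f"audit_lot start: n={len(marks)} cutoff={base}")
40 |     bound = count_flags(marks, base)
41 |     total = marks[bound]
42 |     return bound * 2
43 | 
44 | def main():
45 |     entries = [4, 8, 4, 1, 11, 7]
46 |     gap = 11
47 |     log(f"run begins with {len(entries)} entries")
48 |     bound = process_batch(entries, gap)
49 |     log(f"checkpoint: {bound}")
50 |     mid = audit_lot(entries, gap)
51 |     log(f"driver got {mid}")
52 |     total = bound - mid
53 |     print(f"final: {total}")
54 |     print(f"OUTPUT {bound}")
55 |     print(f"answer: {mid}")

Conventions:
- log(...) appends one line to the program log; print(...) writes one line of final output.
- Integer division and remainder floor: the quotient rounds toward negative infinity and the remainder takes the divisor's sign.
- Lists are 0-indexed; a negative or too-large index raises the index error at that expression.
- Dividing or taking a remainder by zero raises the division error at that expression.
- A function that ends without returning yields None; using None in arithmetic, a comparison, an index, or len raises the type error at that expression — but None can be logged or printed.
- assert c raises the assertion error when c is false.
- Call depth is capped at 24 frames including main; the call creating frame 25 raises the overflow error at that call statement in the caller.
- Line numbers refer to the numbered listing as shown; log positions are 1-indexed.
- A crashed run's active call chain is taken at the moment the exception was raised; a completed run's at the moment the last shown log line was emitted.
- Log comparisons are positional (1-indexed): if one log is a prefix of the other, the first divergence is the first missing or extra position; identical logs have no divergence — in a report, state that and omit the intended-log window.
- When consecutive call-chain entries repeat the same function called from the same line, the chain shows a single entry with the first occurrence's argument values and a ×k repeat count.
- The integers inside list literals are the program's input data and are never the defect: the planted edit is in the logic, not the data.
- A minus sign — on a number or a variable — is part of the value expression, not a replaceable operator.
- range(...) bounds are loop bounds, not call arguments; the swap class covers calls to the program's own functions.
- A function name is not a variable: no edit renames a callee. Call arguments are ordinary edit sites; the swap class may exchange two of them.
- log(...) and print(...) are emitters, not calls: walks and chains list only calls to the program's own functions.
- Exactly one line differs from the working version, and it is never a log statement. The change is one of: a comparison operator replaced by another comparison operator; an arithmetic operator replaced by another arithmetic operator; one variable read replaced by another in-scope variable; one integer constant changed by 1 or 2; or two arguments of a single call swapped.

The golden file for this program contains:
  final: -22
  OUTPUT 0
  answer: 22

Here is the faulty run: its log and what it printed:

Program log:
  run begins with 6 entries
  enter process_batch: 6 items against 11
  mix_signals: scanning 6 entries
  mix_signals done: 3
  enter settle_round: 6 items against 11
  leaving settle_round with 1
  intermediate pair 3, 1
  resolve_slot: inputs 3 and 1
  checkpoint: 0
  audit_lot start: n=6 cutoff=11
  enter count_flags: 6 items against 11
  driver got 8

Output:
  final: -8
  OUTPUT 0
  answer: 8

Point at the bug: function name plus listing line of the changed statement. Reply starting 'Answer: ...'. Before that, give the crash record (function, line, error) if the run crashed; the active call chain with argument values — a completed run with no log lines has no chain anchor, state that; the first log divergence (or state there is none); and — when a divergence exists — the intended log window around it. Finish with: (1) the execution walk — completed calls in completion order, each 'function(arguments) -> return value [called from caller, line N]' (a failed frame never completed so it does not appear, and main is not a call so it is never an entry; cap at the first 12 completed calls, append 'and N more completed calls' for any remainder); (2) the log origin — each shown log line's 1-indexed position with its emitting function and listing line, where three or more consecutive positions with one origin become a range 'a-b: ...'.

Answer: the defect is in audit_lot at line 42.
Key observation: The earliest visible damage is log position 12 — 'driver got 8' rather than the intended 'driver got 22'.
Call chain: main.
First divergence: position 12; shown 'driver got 8' vs intended 'driver got 22'.
Intended log window:
  10: audit_lot start: n=6 cutoff=11
  11: enter count_flags: 6 items against 11
  12: driver got 22
Execution walk:
  mix_signals([4, 8, 4, 1, 11, 7]) -> 3  [called from process_batch, line 27]
  settle_round([4, 8, 4, 1, 11, 7], 11) -> 1  [called from process_batch, line 28]
  resolve_slot(3, 1) -> 0  [called from process_batch, line 30]
  process_batch([4, 8, 4, 1, 11, 7], 11) -> 0  [called from main, line 48]
  count_flags([4, 8, 4, 1, 11, 7], 11) -> 4  [called from audit_lot, line 40]
  audit_lot([4, 8, 4, 1, 11, 7], 11) -> 8  [called from main, line 50]
Log line origins:
  1: from main, line 47
  2: from process_batch, line 26
  3: from mix_signals, line 2
  4: from mix_signals, line 7
  5: from settle_round, line 11
  6: from settle_round, line 16
  7: from process_batch, line 29
  8: from resolve_slot, line 20
  9: from main, line 49
  10: from audit_lot, line 39
  11: from count_flags, line 33
  12: from main, line 51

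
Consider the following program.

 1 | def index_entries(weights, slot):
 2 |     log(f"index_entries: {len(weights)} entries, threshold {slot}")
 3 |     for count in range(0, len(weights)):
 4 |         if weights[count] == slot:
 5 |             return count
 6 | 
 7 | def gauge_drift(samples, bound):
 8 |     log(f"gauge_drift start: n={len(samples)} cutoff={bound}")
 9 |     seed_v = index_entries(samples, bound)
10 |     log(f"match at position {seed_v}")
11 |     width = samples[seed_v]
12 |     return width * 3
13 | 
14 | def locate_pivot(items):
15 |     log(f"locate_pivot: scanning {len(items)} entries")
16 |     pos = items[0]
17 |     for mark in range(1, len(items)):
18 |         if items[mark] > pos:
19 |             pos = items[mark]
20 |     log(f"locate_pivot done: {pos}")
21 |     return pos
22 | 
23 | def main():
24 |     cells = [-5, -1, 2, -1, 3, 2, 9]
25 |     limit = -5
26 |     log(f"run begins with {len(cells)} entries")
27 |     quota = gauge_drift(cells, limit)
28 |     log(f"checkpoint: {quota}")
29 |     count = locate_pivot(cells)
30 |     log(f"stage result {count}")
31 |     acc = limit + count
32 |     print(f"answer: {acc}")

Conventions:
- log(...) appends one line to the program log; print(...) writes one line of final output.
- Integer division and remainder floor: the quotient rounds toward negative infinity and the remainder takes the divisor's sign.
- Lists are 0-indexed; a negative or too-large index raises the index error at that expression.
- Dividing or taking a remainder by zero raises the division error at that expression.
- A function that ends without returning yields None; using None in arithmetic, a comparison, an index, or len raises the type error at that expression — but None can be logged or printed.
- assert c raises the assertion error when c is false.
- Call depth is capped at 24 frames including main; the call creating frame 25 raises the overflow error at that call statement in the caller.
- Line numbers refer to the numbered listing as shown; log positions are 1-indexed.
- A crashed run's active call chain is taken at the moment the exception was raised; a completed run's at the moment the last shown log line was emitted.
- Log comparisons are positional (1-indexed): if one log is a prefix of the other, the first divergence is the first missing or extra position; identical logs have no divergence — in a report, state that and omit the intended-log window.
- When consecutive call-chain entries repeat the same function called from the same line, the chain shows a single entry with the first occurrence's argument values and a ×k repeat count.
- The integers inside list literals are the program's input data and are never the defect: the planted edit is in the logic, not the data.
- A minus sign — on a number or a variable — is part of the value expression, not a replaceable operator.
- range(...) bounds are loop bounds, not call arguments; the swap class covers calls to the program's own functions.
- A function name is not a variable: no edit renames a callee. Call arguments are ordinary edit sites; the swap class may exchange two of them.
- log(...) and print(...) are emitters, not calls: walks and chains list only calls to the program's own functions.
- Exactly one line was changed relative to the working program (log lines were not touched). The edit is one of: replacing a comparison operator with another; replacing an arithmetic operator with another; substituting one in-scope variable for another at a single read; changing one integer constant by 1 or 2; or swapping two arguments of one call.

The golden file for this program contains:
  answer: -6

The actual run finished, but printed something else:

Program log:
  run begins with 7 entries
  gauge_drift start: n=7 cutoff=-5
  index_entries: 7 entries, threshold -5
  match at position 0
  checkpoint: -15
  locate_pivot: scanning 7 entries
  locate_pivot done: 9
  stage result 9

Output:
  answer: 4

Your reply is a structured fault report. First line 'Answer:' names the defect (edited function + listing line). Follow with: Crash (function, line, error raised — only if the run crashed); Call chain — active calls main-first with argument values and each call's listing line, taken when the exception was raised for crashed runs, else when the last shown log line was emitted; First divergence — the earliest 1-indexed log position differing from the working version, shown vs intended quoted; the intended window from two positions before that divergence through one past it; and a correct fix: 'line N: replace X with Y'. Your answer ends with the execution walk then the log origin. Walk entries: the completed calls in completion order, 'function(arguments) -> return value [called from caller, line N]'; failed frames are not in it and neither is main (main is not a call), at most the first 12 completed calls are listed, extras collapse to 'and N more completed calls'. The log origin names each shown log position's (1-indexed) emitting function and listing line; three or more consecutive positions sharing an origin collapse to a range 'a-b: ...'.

Answer: the defect is in main at line 31.
Key fact: Nothing in the log betrays the bug — only the output does.
Call chain: main.
First divergence: there is none — every log position agrees.
Execution walk:
  index_entries([-5, -1, 2, -1, 3, 2, 9], -5) -> 0  [called from gauge_drift, line 9]
  gauge_drift([-5, -1, 2, -1, 3, 2, 9], -5) -> -15  [called from main, line 27]
  locate_pivot([-5, -1, 2, -1, 3, 2, 9]) -> 9  [called from main, line 29]
Log line origins:
  1: logged in main at line 26
  2: logged in gauge_drift at line 8
  3: logged in index_entries at line 2
  4: logged in gauge_drift at line 10
  5: logged in main at line 28
  6: logged in locate_pivot at line 15
  7: logged in locate_pivot at line 20
  8: logged in main at line 30
A correct fix: line 31: replace `limit` with `quota`.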